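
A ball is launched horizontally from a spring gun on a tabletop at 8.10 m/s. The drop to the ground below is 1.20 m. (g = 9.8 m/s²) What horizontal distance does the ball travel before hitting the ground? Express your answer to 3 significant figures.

Initial vertical velocity is zero, so the fall time comes from h = ½ g t²: t = √(2 × 1.20 / 9.8) = 0.4949 s.
Horizontal motion is uniform at 8.10 m/s, so x = 8.10 × 0.4949 = 4.01 m.

4.01 m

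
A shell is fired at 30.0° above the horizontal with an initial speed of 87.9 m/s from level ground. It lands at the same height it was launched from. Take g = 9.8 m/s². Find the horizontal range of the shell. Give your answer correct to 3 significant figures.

Components: v_x = 87.9 cos 30.0° = 76.12 m/s, v_y = 87.9 sin 30.0° = 43.95 m/s.
Time of flight (same landing height): t = 2 v_y / g = 2 × 43.95 / 9.8 = 8.969 s.
Range: R = v_x · t = 76.12 × 8.969 = 683 m.

683 m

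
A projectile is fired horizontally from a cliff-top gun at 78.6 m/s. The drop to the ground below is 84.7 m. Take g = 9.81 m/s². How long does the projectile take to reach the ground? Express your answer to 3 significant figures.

The horizontal speed doesn't affect the fall. With v_y0 = 0, h = ½ g t².
t = √(2 × 84.7 / 9.81) = √17.27 = 4.16 s.

4.16 s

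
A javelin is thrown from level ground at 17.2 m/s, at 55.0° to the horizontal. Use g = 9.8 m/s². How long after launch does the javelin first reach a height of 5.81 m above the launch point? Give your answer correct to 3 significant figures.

0.499 s

v_y0 = 17.2 sin 55.0° = 14.09 m/s.
Set y = v_y0 t − ½ g t² = 5.81: 4.900 t² − 14.09 t + 5.81 = 0.
t = [14.09 ± √(198.5 − 113.9)] / 9.8 = (14.09 ± 9.198) / 9.8, giving t = 0.499 s or t = 2.38 s.
The javelin is on the way up at the first time, so t = 0.499 s.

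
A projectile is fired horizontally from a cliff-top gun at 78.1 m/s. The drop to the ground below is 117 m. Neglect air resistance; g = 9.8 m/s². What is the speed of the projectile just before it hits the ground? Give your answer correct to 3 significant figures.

Fall time: t = √(2 × 117 / 9.8) = 4.886 s.
At impact: v_x = 78.1 m/s (unchanged), v_y = g t = 9.8 × 4.886 = 47.88 m/s.
Speed = √(v_x² + v_y²) = √(6100 + 2292) = 91.6 m/s.

91.6 m/s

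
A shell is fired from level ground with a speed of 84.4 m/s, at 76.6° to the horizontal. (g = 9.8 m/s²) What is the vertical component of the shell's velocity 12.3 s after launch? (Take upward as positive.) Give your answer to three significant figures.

-38.4 m/s

Initial vertical component: v_y0 = 84.4 sin 76.6° = 82.10 m/s.
v_y(t) = v_y0 − g t = 82.10 − 9.8 × 12.3 = -38.4 m/s.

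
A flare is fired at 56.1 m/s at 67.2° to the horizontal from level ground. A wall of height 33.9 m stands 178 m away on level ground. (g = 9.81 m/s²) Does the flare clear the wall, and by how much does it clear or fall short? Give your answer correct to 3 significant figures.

Yes — it clears the wall by 60.7 m.

v_x = 56.1 cos 67.2° = 21.74 m/s; v_y0 = 56.1 sin 67.2° = 51.72 m/s.
Time to reach the wall: t = 178 / 21.74 = 8.188 s.
Height at that point: y = 51.72×8.188 − 4.905×8.188² = 94.64 m.
That is 94.64 − 33.9 = 60.7 m above the top of the wall, so the flare clears it.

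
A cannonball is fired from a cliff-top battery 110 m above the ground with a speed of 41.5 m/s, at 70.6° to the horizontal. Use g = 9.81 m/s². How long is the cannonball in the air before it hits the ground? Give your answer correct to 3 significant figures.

10.2 s

Vertical component: v_y = 41.5 sin 70.6° = 39.14 m/s.
Taking up as positive with launch at y = 110 m, landing at y = 0: 0 = 110 + 39.14 t − ½(9.81) t².
Solving 4.905 t² − 39.14 t − 110 = 0 gives t = [39.14 + √(39.14² + 4·4.905·110)] / 9.810 = 10.2 s.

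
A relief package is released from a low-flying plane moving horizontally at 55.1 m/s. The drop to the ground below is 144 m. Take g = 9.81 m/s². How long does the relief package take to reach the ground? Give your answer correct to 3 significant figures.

5.42 s

The horizontal speed doesn't affect the fall. With v_y0 = 0, h = ½ g t².
t = √(2 × 144 / 9.81) = √29.36 = 5.42 s.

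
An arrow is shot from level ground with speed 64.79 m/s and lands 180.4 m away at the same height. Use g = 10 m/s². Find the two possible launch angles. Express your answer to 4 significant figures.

12.73° and 77.27°

Level-ground range: R = v₀² sin(2θ)/g ⇒ sin 2θ = R g / v₀² = 180.4×10/64.79² = 0.4298.
2θ = arcsin(0.4298) = 25.455° or 180° − 25.455° = 154.545°.
So θ = 12.73° or θ = 77.27°.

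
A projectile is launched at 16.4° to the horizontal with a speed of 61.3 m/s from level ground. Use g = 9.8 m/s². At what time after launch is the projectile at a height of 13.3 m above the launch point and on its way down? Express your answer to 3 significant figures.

v_y0 = 61.3 sin 16.4° = 17.31 m/s.
Set y = v_y0 t − ½ g t² = 13.3: 4.900 t² − 17.31 t + 13.3 = 0.
t = [17.31 ± √(299.6 − 260.7)] / 9.8 = (17.31 ± 6.237) / 9.8, giving t = 1.13 s or t = 2.40 s.
On the way down corresponds to the larger root: t = 2.40 s.

2.40 s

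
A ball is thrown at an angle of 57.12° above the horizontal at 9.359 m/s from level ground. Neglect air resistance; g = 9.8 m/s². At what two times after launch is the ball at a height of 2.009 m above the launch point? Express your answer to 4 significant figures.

0.3191 s and 1.285 s

v_y0 = 9.359 sin 57.12° = 7.8598 m/s.
Set y = v_y0 t − ½ g t² = 2.009: 4.900 t² − 7.8598 t + 2.009 = 0.
t = [7.8598 ± √(61.776 − 39.376)] / 9.8 = (7.8598 ± 4.7329) / 9.8, giving t = 0.3191 s or t = 1.285 s.
So the ball is at 2.009 m at t = 0.3191 s (rising) and t = 1.285 s (falling).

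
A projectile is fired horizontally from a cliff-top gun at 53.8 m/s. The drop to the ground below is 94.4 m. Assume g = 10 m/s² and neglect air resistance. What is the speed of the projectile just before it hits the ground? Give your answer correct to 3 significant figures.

69.2 m/s

Fall time: t = √(2 × 94.4 / 10) = 4.345 s.
At impact: v_x = 53.8 m/s (unchanged), v_y = g t = 10 × 4.345 = 43.45 m/s.
Speed = √(v_x² + v_y²) = √(2894 + 1888) = 69.2 m/s.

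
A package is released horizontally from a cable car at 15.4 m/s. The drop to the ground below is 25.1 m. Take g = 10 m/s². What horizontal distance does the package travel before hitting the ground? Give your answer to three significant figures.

Initial vertical velocity is zero, so the fall time comes from h = ½ g t²: t = √(2 × 25.1 / 10) = 2.241 s.
Horizontal motion is uniform at 15.4 m/s, so x = 15.4 × 2.241 = 34.5 m.

34.5 m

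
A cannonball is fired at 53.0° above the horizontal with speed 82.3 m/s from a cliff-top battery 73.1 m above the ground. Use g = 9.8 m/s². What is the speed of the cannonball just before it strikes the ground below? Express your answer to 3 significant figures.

90.6 m/s

v_x = 82.3 cos 53.0° = 49.53 m/s is unchanged throughout.
For the vertical component, v_y² = v_y0² + 2 g h = (65.73)² + 2×9.8×73.1 = 5753, so |v_y| = 75.85 m/s.
Impact speed = √(v_x² + v_y²) = √(2453 + 5753) = 90.6 m/s.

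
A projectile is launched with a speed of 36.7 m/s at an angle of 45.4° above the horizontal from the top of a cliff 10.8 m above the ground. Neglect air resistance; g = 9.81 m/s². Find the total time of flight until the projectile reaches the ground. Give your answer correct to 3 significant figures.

5.71 s

Vertical component: v_y = 36.7 sin 45.4° = 26.13 m/s.
Taking up as positive with launch at y = 10.8 m, landing at y = 0: 0 = 10.8 + 26.13 t − ½(9.81) t².
Solving 4.905 t² − 26.13 t − 10.8 = 0 gives t = [26.13 + √(26.13² + 4·4.905·10.8)] / 9.810 = 5.71 s.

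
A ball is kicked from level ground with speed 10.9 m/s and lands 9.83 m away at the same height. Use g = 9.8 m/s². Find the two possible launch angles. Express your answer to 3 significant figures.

27.1° and 62.9°

Level-ground range: R = v₀² sin(2θ)/g ⇒ sin 2θ = R g / v₀² = 9.83×9.8/10.9² = 0.8108.
2θ = arcsin(0.8108) = 54.17° or 180° − 54.17° = 125.83°.
So θ = 27.1° or θ = 62.9°.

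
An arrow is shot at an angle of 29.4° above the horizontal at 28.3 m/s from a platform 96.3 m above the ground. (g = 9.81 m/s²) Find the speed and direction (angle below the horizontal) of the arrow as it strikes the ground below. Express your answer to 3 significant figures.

51.9 m/s at 61.6° below the horizontal

v_x = 28.3 cos 29.4° = 24.66 m/s (constant).
|v_y| at impact = √((13.89)² + 2×9.81×96.3) = 45.63 m/s.
Speed = √(24.66² + 45.63²) = 51.9 m/s; angle = arctan(45.63/24.66) = 61.6° below horizontal.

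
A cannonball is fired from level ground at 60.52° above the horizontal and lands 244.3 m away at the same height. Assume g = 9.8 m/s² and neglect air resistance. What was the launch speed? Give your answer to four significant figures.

52.86 m/s

On level ground, R = v₀² sin(2θ) / g, so v₀ = √(R g / sin 2θ).
sin(2 × 60.52°) = 0.8568.
v₀ = √(244.3 × 9.8 / 0.8568) = √2794.3 = 52.86 m/s.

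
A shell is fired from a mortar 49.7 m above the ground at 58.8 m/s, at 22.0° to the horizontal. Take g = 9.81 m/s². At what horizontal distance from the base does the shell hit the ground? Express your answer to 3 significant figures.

335 m

Components: v_x = 58.8 cos 22.0° = 54.52 m/s, v_y = 58.8 sin 22.0° = 22.03 m/s.
Vertical: 0 = 49.7 + 22.03 t − ½(9.81) t² ⇒ 4.905 t² − 22.03 t − 49.7 = 0.
t = [22.03 + √(485.3 + 975.1)] / 9.810 = 6.141 s.
Horizontal: R = v_x · t = 54.52 × 6.141 = 335 m.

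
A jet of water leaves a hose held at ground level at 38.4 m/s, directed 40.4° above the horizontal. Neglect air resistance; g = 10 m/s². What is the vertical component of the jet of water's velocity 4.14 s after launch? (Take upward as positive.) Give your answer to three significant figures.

Initial vertical component: v_y0 = 38.4 sin 40.4° = 24.89 m/s.
v_y(t) = v_y0 − g t = 24.89 − 10 × 4.14 = -16.5 m/s.

-16.5 m/s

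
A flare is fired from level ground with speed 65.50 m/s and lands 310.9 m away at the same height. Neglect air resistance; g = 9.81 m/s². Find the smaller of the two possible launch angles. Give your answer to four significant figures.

Level-ground range: R = v₀² sin(2θ)/g ⇒ sin 2θ = R g / v₀² = 310.9×9.81/65.50² = 0.7109.
2θ = arcsin(0.7109) = 45.308° or 180° − 45.308° = 134.692°.
So θ = 22.65° or θ = 67.35°.

22.65°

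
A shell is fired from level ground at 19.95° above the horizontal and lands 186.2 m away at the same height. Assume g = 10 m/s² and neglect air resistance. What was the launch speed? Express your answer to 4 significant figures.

53.88 m/s

On level ground, R = v₀² sin(2θ) / g, so v₀ = √(R g / sin 2θ).
sin(2 × 19.95°) = 0.6414.
v₀ = √(186.2 × 10 / 0.6414) = √2903.0 = 53.88 m/s.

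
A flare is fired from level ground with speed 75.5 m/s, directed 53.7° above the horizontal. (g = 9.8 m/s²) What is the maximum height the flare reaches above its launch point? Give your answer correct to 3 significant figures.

Vertical component of launch velocity: v_y = 75.5 sin 53.7° = 60.85 m/s.
At the highest point the vertical velocity is zero, so v_y² = 2 g h_max.
h_max = (60.85)² / (2 × 9.8) = 3703 / 19.60 = 189 m.

189 m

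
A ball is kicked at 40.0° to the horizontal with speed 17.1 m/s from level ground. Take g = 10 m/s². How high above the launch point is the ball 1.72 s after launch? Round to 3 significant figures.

4.11 m

v_y0 = 17.1 sin 40.0° = 10.99 m/s.
y(t) = v_y0 t − ½ g t² = 10.99×1.72 − 5.000×1.72² = 4.11 m.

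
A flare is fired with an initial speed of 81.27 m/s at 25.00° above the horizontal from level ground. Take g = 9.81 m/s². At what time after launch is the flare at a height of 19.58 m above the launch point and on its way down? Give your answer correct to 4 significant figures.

v_y0 = 81.27 sin 25.00° = 34.346 m/s.
Set y = v_y0 t − ½ g t² = 19.58: 4.905 t² − 34.346 t + 19.58 = 0.
t = [34.346 ± √(1179.6 − 384.16)] / 9.81 = (34.346 ± 28.204) / 9.81, giving t = 0.6261 s or t = 6.376 s.
On the way down corresponds to the larger root: t = 6.376 s.

6.376 s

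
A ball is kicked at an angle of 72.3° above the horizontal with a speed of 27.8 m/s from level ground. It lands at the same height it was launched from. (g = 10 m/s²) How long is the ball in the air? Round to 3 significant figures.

Vertical component: v_y = 27.8 sin 72.3° = 26.48 m/s.
For a projectile landing at launch height, time of flight is t = 2 v_y / g = 2 × 26.48 / 10 = 5.30 s.

5.30 s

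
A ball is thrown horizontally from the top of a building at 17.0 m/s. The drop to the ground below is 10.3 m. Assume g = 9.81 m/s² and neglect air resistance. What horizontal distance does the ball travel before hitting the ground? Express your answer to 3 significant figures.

24.6 m

Initial vertical velocity is zero, so the fall time comes from h = ½ g t²: t = √(2 × 10.3 / 9.81) = 1.449 s.
Horizontal motion is uniform at 17.0 m/s, so x = 17.0 × 1.449 = 24.6 m.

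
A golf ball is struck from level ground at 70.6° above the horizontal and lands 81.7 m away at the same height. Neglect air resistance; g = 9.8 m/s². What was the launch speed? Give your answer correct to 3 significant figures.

On level ground, R = v₀² sin(2θ) / g, so v₀ = √(R g / sin 2θ).
sin(2 × 70.6°) = 0.6266.
v₀ = √(81.7 × 9.8 / 0.6266) = √1278 = 35.7 m/s.

35.7 m/s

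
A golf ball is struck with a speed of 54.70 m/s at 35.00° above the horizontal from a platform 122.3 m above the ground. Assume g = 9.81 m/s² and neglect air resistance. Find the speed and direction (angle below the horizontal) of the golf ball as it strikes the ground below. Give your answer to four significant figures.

v_x = 54.70 cos 35.00° = 44.808 m/s (constant).
|v_y| at impact = √((31.375)² + 2×9.81×122.3) = 58.171 m/s.
Speed = √(44.808² + 58.171²) = 73.43 m/s; angle = arctan(58.171/44.808) = 52.39° below horizontal.

73.43 m/s at 52.39° below the horizontal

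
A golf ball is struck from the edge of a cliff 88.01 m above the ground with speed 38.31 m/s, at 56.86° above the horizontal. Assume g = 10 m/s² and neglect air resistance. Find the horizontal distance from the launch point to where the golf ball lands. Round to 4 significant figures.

177.8 m

Components: v_x = 38.31 cos 56.86° = 20.944 m/s, v_y = 38.31 sin 56.86° = 32.078 m/s.
Vertical: 0 = 88.01 + 32.078 t − ½(10) t² ⇒ 5.000 t² − 32.078 t − 88.01 = 0.
t = [32.078 + √(1029.0 + 1760.2)] / 10.00 = 8.4891 s.
Horizontal: R = v_x · t = 20.944 × 8.4891 = 177.8 m.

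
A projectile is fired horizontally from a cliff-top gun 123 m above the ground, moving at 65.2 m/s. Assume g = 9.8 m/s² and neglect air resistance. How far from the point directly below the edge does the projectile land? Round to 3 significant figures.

Initial vertical velocity is zero, so the fall time comes from h = ½ g t²: t = √(2 × 123 / 9.8) = 5.010 s.
Horizontal motion is uniform at 65.2 m/s, so x = 65.2 × 5.010 = 327 m.

327 m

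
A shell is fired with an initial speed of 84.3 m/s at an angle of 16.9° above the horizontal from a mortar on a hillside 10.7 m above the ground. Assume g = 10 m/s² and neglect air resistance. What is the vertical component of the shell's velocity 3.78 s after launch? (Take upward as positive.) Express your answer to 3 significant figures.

Initial vertical component: v_y0 = 84.3 sin 16.9° = 24.51 m/s.
v_y(t) = v_y0 − g t = 24.51 − 10 × 3.78 = -13.3 m/s.

-13.3 m/s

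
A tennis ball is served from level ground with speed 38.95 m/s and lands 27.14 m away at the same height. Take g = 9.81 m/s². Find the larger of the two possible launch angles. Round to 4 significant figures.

Level-ground range: R = v₀² sin(2θ)/g ⇒ sin 2θ = R g / v₀² = 27.14×9.81/38.95² = 0.1755.
2θ = arcsin(0.1755) = 10.108° or 180° − 10.108° = 169.892°.
So θ = 5.054° or θ = 84.95°.

84.95°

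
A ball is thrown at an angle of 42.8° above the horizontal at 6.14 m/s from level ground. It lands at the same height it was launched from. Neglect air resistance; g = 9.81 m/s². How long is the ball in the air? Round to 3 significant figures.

0.851 s

Vertical component: v_y = 6.14 sin 42.8° = 4.172 m/s.
For a projectile landing at launch height, time of flight is t = 2 v_y / g = 2 × 4.172 / 9.81 = 0.851 s.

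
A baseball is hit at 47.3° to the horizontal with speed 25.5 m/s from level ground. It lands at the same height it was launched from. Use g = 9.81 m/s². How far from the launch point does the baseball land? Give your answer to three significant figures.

66.1 m

For level ground, R = v₀² sin(2θ) / g.
sin(2 × 47.3°) = sin 94.60° = 0.9968.
R = (25.5)² × 0.9968 / 9.81 = 66.1 m.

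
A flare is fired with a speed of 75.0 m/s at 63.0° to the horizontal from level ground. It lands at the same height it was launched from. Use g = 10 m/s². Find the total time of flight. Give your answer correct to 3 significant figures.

13.4 s

Vertical component: v_y = 75.0 sin 63.0° = 66.83 m/s.
For a projectile landing at launch height, time of flight is t = 2 v_y / g = 2 × 66.83 / 10 = 13.4 s.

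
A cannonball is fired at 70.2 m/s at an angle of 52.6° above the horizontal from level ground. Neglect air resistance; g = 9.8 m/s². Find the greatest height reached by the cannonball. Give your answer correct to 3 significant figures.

Vertical component of launch velocity: v_y = 70.2 sin 52.6° = 55.77 m/s.
At the highest point the vertical velocity is zero, so v_y² = 2 g h_max.
h_max = (55.77)² / (2 × 9.8) = 3110 / 19.60 = 159 m.

159 m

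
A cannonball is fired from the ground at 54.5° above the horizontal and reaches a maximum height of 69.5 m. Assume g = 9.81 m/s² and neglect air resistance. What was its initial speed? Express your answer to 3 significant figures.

45.4 m/s

At maximum height v_y = 0, so (v₀ sin θ)² = 2 g H.
v₀ sin 54.5° = √(2 × 9.81 × 69.5) = 36.93 m/s.
v₀ = 36.93 / sin 54.5° = 36.93 / 0.8141 = 45.4 m/s.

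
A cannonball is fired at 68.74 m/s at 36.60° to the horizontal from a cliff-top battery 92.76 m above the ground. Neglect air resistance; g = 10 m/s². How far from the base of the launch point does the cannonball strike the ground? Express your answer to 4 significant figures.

554.3 m

Components: v_x = 68.74 cos 36.60° = 55.186 m/s, v_y = 68.74 sin 36.60° = 40.984 m/s.
Vertical: 0 = 92.76 + 40.984 t − ½(10) t² ⇒ 5.000 t² − 40.984 t − 92.76 = 0.
t = [40.984 + √(1679.7 + 1855.2)] / 10.00 = 10.044 s.
Horizontal: R = v_x · t = 55.186 × 10.044 = 554.3 m.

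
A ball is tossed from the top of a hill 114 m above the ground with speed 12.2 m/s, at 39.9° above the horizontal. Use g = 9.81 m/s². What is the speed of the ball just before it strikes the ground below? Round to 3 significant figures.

48.8 m/s

v_x = 12.2 cos 39.9° = 9.359 m/s is unchanged throughout.
For the vertical component, v_y² = v_y0² + 2 g h = (7.826)² + 2×9.81×114 = 2298, so |v_y| = 47.94 m/s.
Impact speed = √(v_x² + v_y²) = √(87.59 + 2298) = 48.8 m/s.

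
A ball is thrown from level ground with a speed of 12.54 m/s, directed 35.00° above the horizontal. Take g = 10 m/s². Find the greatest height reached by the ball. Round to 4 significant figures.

2.587 m

Vertical component of launch velocity: v_y = 12.54 sin 35.00° = 7.1926 m/s.
At the highest point the vertical velocity is zero, so v_y² = 2 g h_max.
h_max = (7.1926)² / (2 × 10) = 51.733 / 20.00 = 2.587 m.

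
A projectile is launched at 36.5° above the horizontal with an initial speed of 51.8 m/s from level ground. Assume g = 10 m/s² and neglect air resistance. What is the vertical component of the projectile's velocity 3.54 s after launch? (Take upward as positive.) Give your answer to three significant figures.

-4.59 m/s

Initial vertical component: v_y0 = 51.8 sin 36.5° = 30.81 m/s.
v_y(t) = v_y0 − g t = 30.81 − 10 × 3.54 = -4.59 m/s.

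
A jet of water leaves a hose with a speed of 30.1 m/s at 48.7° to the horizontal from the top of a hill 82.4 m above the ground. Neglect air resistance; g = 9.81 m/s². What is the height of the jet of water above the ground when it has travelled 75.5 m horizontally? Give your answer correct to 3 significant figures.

v_x = 30.1 cos 48.7° = 19.87 m/s, v_y0 = 30.1 sin 48.7° = 22.61 m/s.
Time to reach x = 75.5 m: t = x / v_x = 75.5 / 19.87 = 3.800 s.
y = 82.4 + v_y0 t − ½ g t² = 82.4 + 22.61×3.800 − 4.905×3.800² = 97.5 m.

97.5 m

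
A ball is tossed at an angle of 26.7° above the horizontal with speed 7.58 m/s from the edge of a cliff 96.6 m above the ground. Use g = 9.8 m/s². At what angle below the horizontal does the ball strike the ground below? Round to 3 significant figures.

81.2°

v_x = 7.58 cos 26.7° = 6.772 m/s.
At impact |v_y| = √(v_y0² + 2 g h) = √(3.406² + 2×9.8×96.6) = 43.65 m/s.
Angle below horizontal = arctan(|v_y| / v_x) = arctan(43.65 / 6.772) = 81.2°.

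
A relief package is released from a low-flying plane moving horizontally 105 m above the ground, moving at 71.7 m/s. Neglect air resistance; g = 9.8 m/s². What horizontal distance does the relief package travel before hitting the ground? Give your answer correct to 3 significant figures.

332 m

Initial vertical velocity is zero, so the fall time comes from h = ½ g t²: t = √(2 × 105 / 9.8) = 4.629 s.
Horizontal motion is uniform at 71.7 m/s, so x = 71.7 × 4.629 = 332 m.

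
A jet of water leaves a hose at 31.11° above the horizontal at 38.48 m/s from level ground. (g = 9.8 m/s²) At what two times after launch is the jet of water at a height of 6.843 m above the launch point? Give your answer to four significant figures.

v_y0 = 38.48 sin 31.11° = 19.882 m/s.
Set y = v_y0 t − ½ g t² = 6.843: 4.900 t² − 19.882 t + 6.843 = 0.
t = [19.882 ± √(395.29 − 134.12)] / 9.8 = (19.882 ± 16.161) / 9.8, giving t = 0.3797 s or t = 3.678 s.
So the jet of water is at 6.843 m at t = 0.3797 s (rising) and t = 3.678 s (falling).

0.3797 s and 3.678 s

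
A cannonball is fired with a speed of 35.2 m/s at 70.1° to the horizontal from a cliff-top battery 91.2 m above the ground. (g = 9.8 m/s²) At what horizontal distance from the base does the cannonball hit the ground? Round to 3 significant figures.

106 m

Components: v_x = 35.2 cos 70.1° = 11.98 m/s, v_y = 35.2 sin 70.1° = 33.10 m/s.
Vertical: 0 = 91.2 + 33.10 t − ½(9.8) t² ⇒ 4.900 t² − 33.10 t − 91.2 = 0.
t = [33.10 + √(1096 + 1788)] / 9.800 = 8.857 s.
Horizontal: R = v_x · t = 11.98 × 8.857 = 106 m.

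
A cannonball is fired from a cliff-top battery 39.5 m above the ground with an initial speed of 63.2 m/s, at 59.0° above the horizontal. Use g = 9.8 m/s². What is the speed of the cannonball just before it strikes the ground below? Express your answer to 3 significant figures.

v_x = 63.2 cos 59.0° = 32.55 m/s is unchanged throughout.
For the vertical component, v_y² = v_y0² + 2 g h = (54.17)² + 2×9.8×39.5 = 3709, so |v_y| = 60.90 m/s.
Impact speed = √(v_x² + v_y²) = √(1060 + 3709) = 69.1 m/s.

69.1 m/s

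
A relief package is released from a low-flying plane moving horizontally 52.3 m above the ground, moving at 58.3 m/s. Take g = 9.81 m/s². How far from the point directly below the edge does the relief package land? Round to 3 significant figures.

Initial vertical velocity is zero, so the fall time comes from h = ½ g t²: t = √(2 × 52.3 / 9.81) = 3.265 s.
Horizontal motion is uniform at 58.3 m/s, so x = 58.3 × 3.265 = 190 m.

190 m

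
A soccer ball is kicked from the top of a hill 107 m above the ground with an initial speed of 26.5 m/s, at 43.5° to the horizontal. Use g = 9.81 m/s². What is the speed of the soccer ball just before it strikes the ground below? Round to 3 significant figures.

v_x = 26.5 cos 43.5° = 19.22 m/s is unchanged throughout.
For the vertical component, v_y² = v_y0² + 2 g h = (18.24)² + 2×9.81×107 = 2432, so |v_y| = 49.32 m/s.
Impact speed = √(v_x² + v_y²) = √(369.4 + 2432) = 52.9 m/s.

52.9 m/s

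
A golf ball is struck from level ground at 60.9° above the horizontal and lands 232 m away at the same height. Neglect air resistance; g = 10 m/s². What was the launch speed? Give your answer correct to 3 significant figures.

On level ground, R = v₀² sin(2θ) / g, so v₀ = √(R g / sin 2θ).
sin(2 × 60.9°) = 0.8499.
v₀ = √(232 × 10 / 0.8499) = √2730 = 52.2 m/s.

52.2 m/s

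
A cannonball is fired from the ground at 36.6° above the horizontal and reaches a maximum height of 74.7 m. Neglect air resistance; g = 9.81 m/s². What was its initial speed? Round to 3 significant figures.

64.2 m/s

At maximum height v_y = 0, so (v₀ sin θ)² = 2 g H.
v₀ sin 36.6° = √(2 × 9.81 × 74.7) = 38.28 m/s.
v₀ = 38.28 / sin 36.6° = 38.28 / 0.5962 = 64.2 m/s.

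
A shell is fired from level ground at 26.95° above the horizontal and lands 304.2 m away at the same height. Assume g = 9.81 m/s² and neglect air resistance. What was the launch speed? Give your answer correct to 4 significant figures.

On level ground, R = v₀² sin(2θ) / g, so v₀ = √(R g / sin 2θ).
sin(2 × 26.95°) = 0.8080.
v₀ = √(304.2 × 9.81 / 0.8080) = √3693.3 = 60.77 m/s.

60.77 m/s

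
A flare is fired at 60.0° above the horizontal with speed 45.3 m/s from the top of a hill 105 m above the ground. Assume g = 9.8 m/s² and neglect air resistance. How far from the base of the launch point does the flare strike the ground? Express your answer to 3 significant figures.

Components: v_x = 45.3 cos 60.0° = 22.65 m/s, v_y = 45.3 sin 60.0° = 39.23 m/s.
Vertical: 0 = 105 + 39.23 t − ½(9.8) t² ⇒ 4.900 t² − 39.23 t − 105 = 0.
t = [39.23 + √(1539 + 2058)] / 9.800 = 10.12 s.
Horizontal: R = v_x · t = 22.65 × 10.12 = 229 m.

229 m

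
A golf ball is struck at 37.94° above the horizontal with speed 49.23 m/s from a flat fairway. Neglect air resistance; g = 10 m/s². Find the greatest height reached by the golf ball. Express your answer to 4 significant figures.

Vertical component of launch velocity: v_y = 49.23 sin 37.94° = 30.268 m/s.
At the highest point the vertical velocity is zero, so v_y² = 2 g h_max.
h_max = (30.268)² / (2 × 10) = 916.15 / 20.00 = 45.81 m.

45.81 m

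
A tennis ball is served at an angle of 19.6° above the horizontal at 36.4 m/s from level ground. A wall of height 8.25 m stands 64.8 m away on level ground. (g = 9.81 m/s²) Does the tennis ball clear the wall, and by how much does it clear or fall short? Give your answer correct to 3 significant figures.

No — it falls 2.69 m short of clearing the wall.

v_x = 36.4 cos 19.6° = 34.29 m/s; v_y0 = 36.4 sin 19.6° = 12.21 m/s.
Time to reach the wall: t = 64.8 / 34.29 = 1.890 s.
Height at that point: y = 12.21×1.890 − 4.905×1.890² = 5.556 m.
That is 8.25 − 5.556 = 2.69 m below the top of the wall, so the tennis ball does not clear it.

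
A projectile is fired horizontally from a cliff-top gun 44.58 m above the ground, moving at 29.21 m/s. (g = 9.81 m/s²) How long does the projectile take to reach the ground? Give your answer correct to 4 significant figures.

The horizontal speed doesn't affect the fall. With v_y0 = 0, h = ½ g t².
t = √(2 × 44.58 / 9.81) = √9.0887 = 3.015 s.

3.015 s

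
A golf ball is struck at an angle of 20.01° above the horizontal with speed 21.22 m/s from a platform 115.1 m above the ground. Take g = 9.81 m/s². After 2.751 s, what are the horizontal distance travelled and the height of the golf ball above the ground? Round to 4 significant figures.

x = 54.85 m, y = 97.95 m

v_x = 21.22 cos 20.01° = 19.939 m/s; v_y0 = 21.22 sin 20.01° = 7.2611 m/s.
x = v_x t = 19.939 × 2.751 = 54.85 m.
y = 115.1 + v_y0 t − ½ g t² = 97.95 m.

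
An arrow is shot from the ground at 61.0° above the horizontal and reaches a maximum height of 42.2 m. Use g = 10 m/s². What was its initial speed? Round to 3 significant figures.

At maximum height v_y = 0, so (v₀ sin θ)² = 2 g H.
v₀ sin 61.0° = √(2 × 10 × 42.2) = 29.05 m/s.
v₀ = 29.05 / sin 61.0° = 29.05 / 0.8746 = 33.2 m/s.

33.2 m/s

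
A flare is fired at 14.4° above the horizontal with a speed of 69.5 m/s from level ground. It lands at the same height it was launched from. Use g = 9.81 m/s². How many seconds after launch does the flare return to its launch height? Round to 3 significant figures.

3.52 s

Vertical component: v_y = 69.5 sin 14.4° = 17.28 m/s.
For a projectile landing at launch height, time of flight is t = 2 v_y / g = 2 × 17.28 / 9.81 = 3.52 s.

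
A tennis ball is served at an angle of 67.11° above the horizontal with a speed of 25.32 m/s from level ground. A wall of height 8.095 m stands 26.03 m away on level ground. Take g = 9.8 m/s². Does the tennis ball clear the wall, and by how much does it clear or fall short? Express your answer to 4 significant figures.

Yes — it clears the wall by 19.33 m.

v_x = 25.32 cos 67.11° = 9.8485 m/s; v_y0 = 25.32 sin 67.11° = 23.326 m/s.
Time to reach the wall: t = 26.03 / 9.8485 = 2.6430 s.
Height at that point: y = 23.326×2.6430 − 4.900×2.6430² = 27.422 m.
That is 27.422 − 8.095 = 19.33 m above the top of the wall, so the tennis ball clears it.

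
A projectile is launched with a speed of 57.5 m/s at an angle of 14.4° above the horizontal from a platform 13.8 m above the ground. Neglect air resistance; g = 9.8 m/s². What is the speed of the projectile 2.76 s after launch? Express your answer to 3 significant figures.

v_x = 57.5 cos 14.4° = 55.69 m/s (constant).
v_y(t) = 57.5 sin 14.4° − g t = 14.30 − 9.8 × 2.76 = -12.75 m/s.
Speed = √(v_x² + v_y²) = √(3101 + 162.6) = 57.1 m/s.

57.1 m/s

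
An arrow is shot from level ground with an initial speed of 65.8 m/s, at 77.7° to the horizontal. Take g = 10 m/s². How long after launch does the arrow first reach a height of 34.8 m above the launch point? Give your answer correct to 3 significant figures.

v_y0 = 65.8 sin 77.7° = 64.29 m/s.
Set y = v_y0 t − ½ g t² = 34.8: 5.000 t² − 64.29 t + 34.8 = 0.
t = [64.29 ± √(4133 − 696.0)] / 10 = (64.29 ± 58.63) / 10, giving t = 0.566 s or t = 12.3 s.
The arrow is on the way up at the first time, so t = 0.566 s.

0.566 s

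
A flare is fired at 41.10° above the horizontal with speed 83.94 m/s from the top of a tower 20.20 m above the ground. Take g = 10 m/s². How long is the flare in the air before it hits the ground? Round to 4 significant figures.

11.39 s

Vertical component: v_y = 83.94 sin 41.10° = 55.180 m/s.
Taking up as positive with launch at y = 20.20 m, landing at y = 0: 0 = 20.20 + 55.180 t − ½(10) t².
Solving 5.000 t² − 55.180 t − 20.20 = 0 gives t = [55.180 + √(55.180² + 4·5.000·20.20)] / 10.00 = 11.39 s.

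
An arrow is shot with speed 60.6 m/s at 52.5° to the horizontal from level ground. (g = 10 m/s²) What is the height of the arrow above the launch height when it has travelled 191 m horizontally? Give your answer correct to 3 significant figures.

v_x = 60.6 cos 52.5° = 36.89 m/s, v_y0 = 60.6 sin 52.5° = 48.08 m/s.
Time to reach x = 191 m: t = x / v_x = 191 / 36.89 = 5.178 s.
y = v_y0 t − ½ g t² = 48.08×5.178 − 5.000×5.178² = 115 m.

115 m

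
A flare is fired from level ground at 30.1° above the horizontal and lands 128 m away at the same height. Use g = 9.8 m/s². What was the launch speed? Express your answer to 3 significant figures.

38.0 m/s

On level ground, R = v₀² sin(2θ) / g, so v₀ = √(R g / sin 2θ).
sin(2 × 30.1°) = 0.8678.
v₀ = √(128 × 9.8 / 0.8678) = √1445 = 38.0 m/s.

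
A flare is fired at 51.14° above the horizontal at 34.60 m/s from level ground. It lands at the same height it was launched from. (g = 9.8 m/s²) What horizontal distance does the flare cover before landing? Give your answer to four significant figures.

119.4 m

For level ground, R = v₀² sin(2θ) / g.
sin(2 × 51.14°) = sin 102.28° = 0.9771.
R = (34.60)² × 0.9771 / 9.8 = 119.4 m.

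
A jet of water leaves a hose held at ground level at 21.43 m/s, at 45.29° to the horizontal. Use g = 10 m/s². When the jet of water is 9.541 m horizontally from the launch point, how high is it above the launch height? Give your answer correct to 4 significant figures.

v_x = 21.43 cos 45.29° = 15.076 m/s, v_y0 = 21.43 sin 45.29° = 15.230 m/s.
Time to reach x = 9.541 m: t = x / v_x = 9.541 / 15.076 = 0.63286 s.
y = v_y0 t − ½ g t² = 15.230×0.63286 − 5.000×0.63286² = 7.636 m.

7.636 m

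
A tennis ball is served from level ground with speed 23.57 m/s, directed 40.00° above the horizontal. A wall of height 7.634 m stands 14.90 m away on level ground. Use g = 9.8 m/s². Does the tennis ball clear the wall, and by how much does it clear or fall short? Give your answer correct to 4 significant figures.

Yes — it clears the wall by 1.532 m.

v_x = 23.57 cos 40.00° = 18.056 m/s; v_y0 = 23.57 sin 40.00° = 15.151 m/s.
Time to reach the wall: t = 14.90 / 18.056 = 0.82521 s.
Height at that point: y = 15.151×0.82521 − 4.900×0.82521² = 9.1660 m.
That is 9.1660 − 7.634 = 1.532 m above the top of the wall, so the tennis ball clears it.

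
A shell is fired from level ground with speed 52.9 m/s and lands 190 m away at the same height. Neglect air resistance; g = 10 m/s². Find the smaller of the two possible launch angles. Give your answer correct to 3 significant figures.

Level-ground range: R = v₀² sin(2θ)/g ⇒ sin 2θ = R g / v₀² = 190×10/52.9² = 0.6790.
2θ = arcsin(0.6790) = 42.77° or 180° − 42.77° = 137.23°.
So θ = 21.4° or θ = 68.6°.

21.4°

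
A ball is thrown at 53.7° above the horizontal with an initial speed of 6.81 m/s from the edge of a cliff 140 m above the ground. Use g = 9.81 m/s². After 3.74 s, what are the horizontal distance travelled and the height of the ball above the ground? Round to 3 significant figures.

x = 15.1 m, y = 91.9 m

v_x = 6.81 cos 53.7° = 4.032 m/s; v_y0 = 6.81 sin 53.7° = 5.488 m/s.
x = v_x t = 4.032 × 3.74 = 15.1 m.
y = 140 + v_y0 t − ½ g t² = 91.9 m.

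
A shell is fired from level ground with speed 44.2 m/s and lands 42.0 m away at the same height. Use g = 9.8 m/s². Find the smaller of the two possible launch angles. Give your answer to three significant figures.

6.08°

Level-ground range: R = v₀² sin(2θ)/g ⇒ sin 2θ = R g / v₀² = 42.0×9.8/44.2² = 0.2107.
2θ = arcsin(0.2107) = 12.16° or 180° − 12.16° = 167.84°.
So θ = 6.08° or θ = 83.9°.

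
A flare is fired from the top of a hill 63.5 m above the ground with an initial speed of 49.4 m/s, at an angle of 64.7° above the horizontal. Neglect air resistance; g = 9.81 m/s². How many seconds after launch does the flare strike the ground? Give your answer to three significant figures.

Vertical component: v_y = 49.4 sin 64.7° = 44.66 m/s.
Taking up as positive with launch at y = 63.5 m, landing at y = 0: 0 = 63.5 + 44.66 t − ½(9.81) t².
Solving 4.905 t² − 44.66 t − 63.5 = 0 gives t = [44.66 + √(44.66² + 4·4.905·63.5)] / 9.810 = 10.4 s.

10.4 s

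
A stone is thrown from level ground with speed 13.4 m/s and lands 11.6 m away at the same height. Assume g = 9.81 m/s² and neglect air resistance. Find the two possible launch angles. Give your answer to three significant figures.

Level-ground range: R = v₀² sin(2θ)/g ⇒ sin 2θ = R g / v₀² = 11.6×9.81/13.4² = 0.6337.
2θ = arcsin(0.6337) = 39.32° or 180° − 39.32° = 140.68°.
So θ = 19.7° or θ = 70.3°.

19.7° and 70.3°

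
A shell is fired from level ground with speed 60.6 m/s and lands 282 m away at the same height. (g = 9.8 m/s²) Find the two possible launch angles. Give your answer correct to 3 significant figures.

24.4° and 65.6°

Level-ground range: R = v₀² sin(2θ)/g ⇒ sin 2θ = R g / v₀² = 282×9.8/60.6² = 0.7525.
2θ = arcsin(0.7525) = 48.81° or 180° − 48.81° = 131.19°.
So θ = 24.4° or θ = 65.6°.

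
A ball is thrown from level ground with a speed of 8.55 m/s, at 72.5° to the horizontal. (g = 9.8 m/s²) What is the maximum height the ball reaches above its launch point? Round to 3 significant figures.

3.39 m

Vertical component of launch velocity: v_y = 8.55 sin 72.5° = 8.154 m/s.
At the highest point the vertical velocity is zero, so v_y² = 2 g h_max.
h_max = (8.154)² / (2 × 9.8) = 66.49 / 19.60 = 3.39 m.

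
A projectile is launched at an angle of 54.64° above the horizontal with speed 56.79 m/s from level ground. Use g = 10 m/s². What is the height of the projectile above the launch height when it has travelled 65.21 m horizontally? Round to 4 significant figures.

72.21 m

v_x = 56.79 cos 54.64° = 32.865 m/s, v_y0 = 56.79 sin 54.64° = 46.314 m/s.
Time to reach x = 65.21 m: t = x / v_x = 65.21 / 32.865 = 1.9842 s.
y = v_y0 t − ½ g t² = 46.314×1.9842 − 5.000×1.9842² = 72.21 m.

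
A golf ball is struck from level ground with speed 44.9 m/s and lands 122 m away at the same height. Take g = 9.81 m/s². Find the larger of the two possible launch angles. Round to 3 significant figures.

Level-ground range: R = v₀² sin(2θ)/g ⇒ sin 2θ = R g / v₀² = 122×9.81/44.9² = 0.5937.
2θ = arcsin(0.5937) = 36.42° or 180° − 36.42° = 143.58°.
So θ = 18.2° or θ = 71.8°.

71.8°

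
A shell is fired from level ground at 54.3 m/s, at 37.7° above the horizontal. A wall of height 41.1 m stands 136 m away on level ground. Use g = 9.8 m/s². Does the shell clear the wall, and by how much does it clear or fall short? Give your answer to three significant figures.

Yes — it clears the wall by 14.9 m.

v_x = 54.3 cos 37.7° = 42.96 m/s; v_y0 = 54.3 sin 37.7° = 33.21 m/s.
Time to reach the wall: t = 136 / 42.96 = 3.166 s.
Height at that point: y = 33.21×3.166 − 4.900×3.166² = 56.03 m.
That is 56.03 − 41.1 = 14.9 m above the top of the wall, so the shell clears it.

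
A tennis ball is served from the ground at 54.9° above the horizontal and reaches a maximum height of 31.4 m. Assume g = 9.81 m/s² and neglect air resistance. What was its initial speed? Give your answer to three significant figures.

At maximum height v_y = 0, so (v₀ sin θ)² = 2 g H.
v₀ sin 54.9° = √(2 × 9.81 × 31.4) = 24.82 m/s.
v₀ = 24.82 / sin 54.9° = 24.82 / 0.8181 = 30.3 m/s.

30.3 m/s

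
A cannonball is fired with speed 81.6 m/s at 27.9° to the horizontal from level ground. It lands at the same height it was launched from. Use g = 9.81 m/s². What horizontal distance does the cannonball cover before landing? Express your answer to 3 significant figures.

Components: v_x = 81.6 cos 27.9° = 72.12 m/s, v_y = 81.6 sin 27.9° = 38.18 m/s.
Time of flight (same landing height): t = 2 v_y / g = 2 × 38.18 / 9.81 = 7.784 s.
Range: R = v_x · t = 72.12 × 7.784 = 561 m.

561 m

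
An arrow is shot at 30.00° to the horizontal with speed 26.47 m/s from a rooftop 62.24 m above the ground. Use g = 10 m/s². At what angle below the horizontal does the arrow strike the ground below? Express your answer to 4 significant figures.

58.69°

v_x = 26.47 cos 30.00° = 22.924 m/s.
At impact |v_y| = √(v_y0² + 2 g h) = √(13.235² + 2×10×62.24) = 37.682 m/s.
Angle below horizontal = arctan(|v_y| / v_x) = arctan(37.682 / 22.924) = 58.69°.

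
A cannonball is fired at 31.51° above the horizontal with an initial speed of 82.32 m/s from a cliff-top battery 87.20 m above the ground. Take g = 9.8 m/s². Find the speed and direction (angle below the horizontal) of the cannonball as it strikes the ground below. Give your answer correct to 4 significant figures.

v_x = 82.32 cos 31.51° = 70.182 m/s (constant).
|v_y| at impact = √((43.024)² + 2×9.8×87.20) = 59.667 m/s.
Speed = √(70.182² + 59.667²) = 92.12 m/s; angle = arctan(59.667/70.182) = 40.37° below horizontal.

92.12 m/s at 40.37° below the horizontal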